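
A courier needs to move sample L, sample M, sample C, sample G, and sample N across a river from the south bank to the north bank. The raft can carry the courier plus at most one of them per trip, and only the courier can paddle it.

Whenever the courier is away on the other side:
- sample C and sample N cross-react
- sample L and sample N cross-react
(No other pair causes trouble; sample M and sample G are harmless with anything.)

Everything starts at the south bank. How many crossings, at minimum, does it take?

Counting alone: the courier can take at most 1 across per trip to the north bank, so moving all 5 needs at least 5 loaded trips out, with a return between consecutive ones — at least 9 crossings.
The safety rule pushes this higher. Following every safe sequence of crossings, the most of the 5 that can be at the north bank as the raft arrives there on crossing 9 is 4 — never all 5.
So no plan with fewer than 11 crossings exists, and this one achieves 11:
1. Courier goes to the north bank with sample N.
2. Courier goes back to the south bank alone.
3. Courier goes to the north bank with sample L.
4. Courier goes back to the south bank with sample N.
5. Courier goes to the north bank with sample C.
6. Courier goes back to the south bank alone.
7. Courier goes to the north bank with sample M.
8. Courier goes back to the south bank alone.
9. Courier goes to the north bank with sample G.
10. Courier goes back to the south bank alone.
11. Courier goes to the north bank with sample N.

11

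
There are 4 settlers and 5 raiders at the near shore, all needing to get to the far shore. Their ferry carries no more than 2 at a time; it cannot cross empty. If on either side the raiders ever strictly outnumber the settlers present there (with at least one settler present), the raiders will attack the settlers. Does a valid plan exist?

No

The raiders already outnumber the settlers at the near shore before anyone moves, so the starting position itself is disallowed.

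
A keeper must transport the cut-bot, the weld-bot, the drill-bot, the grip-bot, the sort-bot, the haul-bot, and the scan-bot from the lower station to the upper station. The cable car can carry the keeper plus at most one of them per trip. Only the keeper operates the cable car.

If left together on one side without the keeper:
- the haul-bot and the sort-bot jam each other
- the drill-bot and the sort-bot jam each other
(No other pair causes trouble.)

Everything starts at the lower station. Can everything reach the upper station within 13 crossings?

Counting alone: the keeper can take at most 1 across per trip to the upper station, so moving all 7 needs at least 7 loaded trips out, with a return between consecutive ones — at least 13 crossings.
The safety rule pushes this higher. Following every safe sequence of crossings, the most of the 7 that can be at the upper station as the cable car arrives there on crossing 13 is 6 — never all 7.
So the move cannot be finished within 13 crossings. (The shortest complete plan takes 15:)
1. Keeper goes to the upper station with the sort-bot.  [the lower station: the cut-bot, the drill-bot, the grip-bot, the haul-bot, the scan-bot, the weld-bot | the upper station: the sort-bot]
2. Keeper goes back to the lower station alone.  [the lower station: the cut-bot, the drill-bot, the grip-bot, the haul-bot, the scan-bot, the weld-bot | the upper station: the sort-bot]
3. Keeper goes to the upper station with the cut-bot.  [the lower station: the drill-bot, the grip-bot, the haul-bot, the scan-bot, the weld-bot | the upper station: the cut-bot, the sort-bot]
4. Keeper goes back to the lower station alone.  [the lower station: the drill-bot, the grip-bot, the haul-bot, the scan-bot, the weld-bot | the upper station: the cut-bot, the sort-bot]
5. Keeper goes to the upper station with the weld-bot.  [the lower station: the drill-bot, the grip-bot, the haul-bot, the scan-bot | the upper station: the cut-bot, the sort-bot, the weld-bot]
6. Keeper goes back to the lower station alone.  [the lower station: the drill-bot, the grip-bot, the haul-bot, the scan-bot | the upper station: the cut-bot, the sort-bot, the weld-bot]
7. Keeper goes to the upper station with the drill-bot.  [the lower station: the grip-bot, the haul-bot, the scan-bot | the upper station: the cut-bot, the drill-bot, the sort-bot, the weld-bot]
8. Keeper goes back to the lower station with the sort-bot.  [the lower station: the grip-bot, the haul-bot, the scan-bot, the sort-bot | the upper station: the cut-bot, the drill-bot, the weld-bot]
9. Keeper goes to the upper station with the haul-bot.  [the lower station: the grip-bot, the scan-bot, the sort-bot | the upper station: the cut-bot, the drill-bot, the haul-bot, the weld-bot]
10. Keeper goes back to the lower station alone.  [the lower station: the grip-bot, the scan-bot, the sort-bot | the upper station: the cut-bot, the drill-bot, the haul-bot, the weld-bot]
11. Keeper goes to the upper station with the grip-bot.  [the lower station: the scan-bot, the sort-bot | the upper station: the cut-bot, the drill-bot, the grip-bot, the haul-bot, the weld-bot]
12. Keeper goes back to the lower station alone.  [the lower station: the scan-bot, the sort-bot | the upper station: the cut-bot, the drill-bot, the grip-bot, the haul-bot, the weld-bot]
13. Keeper goes to the upper station with the scan-bot.  [the lower station: the sort-bot | the upper station: the cut-bot, the drill-bot, the grip-bot, the haul-bot, the scan-bot, the weld-bot]
14. Keeper goes back to the lower station alone.  [the lower station: the sort-bot | the upper station: the cut-bot, the drill-bot, the grip-bot, the haul-bot, the scan-bot, the weld-bot]
15. Keeper goes to the upper station with the sort-bot.  [the lower station: — | the upper station: the cut-bot, the drill-bot, the grip-bot, the haul-bot, the scan-bot, the sort-bot, the weld-bot]

No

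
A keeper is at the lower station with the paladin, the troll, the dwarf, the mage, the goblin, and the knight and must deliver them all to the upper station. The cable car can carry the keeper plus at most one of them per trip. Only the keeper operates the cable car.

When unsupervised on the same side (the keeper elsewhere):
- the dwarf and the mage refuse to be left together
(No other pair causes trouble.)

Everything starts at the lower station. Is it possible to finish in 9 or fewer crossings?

Counting alone: the keeper can take at most 1 across per trip to the upper station, so moving all 6 needs at least 6 loaded trips out, with a return between consecutive ones — at least 11 crossings.
Since 9 < 11, 9 crossings cannot be enough. (The shortest complete plan in fact takes 11:)
1. Keeper goes to the upper station with the dwarf.  [the lower station: the goblin, the knight, the mage, the paladin, the troll | the upper station: the dwarf]
2. Keeper goes back to the lower station alone.  [the lower station: the goblin, the knight, the mage, the paladin, the troll | the upper station: the dwarf]
3. Keeper goes to the upper station with the paladin.  [the lower station: the goblin, the knight, the mage, the troll | the upper station: the dwarf, the paladin]
4. Keeper goes back to the lower station alone.  [the lower station: the goblin, the knight, the mage, the troll | the upper station: the dwarf, the paladin]
5. Keeper goes to the upper station with the troll.  [the lower station: the goblin, the knight, the mage | the upper station: the dwarf, the paladin, the troll]
6. Keeper goes back to the lower station alone.  [the lower station: the goblin, the knight, the mage | the upper station: the dwarf, the paladin, the troll]
7. Keeper goes to the upper station with the goblin.  [the lower station: the knight, the mage | the upper station: the dwarf, the goblin, the paladin, the troll]
8. Keeper goes back to the lower station alone.  [the lower station: the knight, the mage | the upper station: the dwarf, the goblin, the paladin, the troll]
9. Keeper goes to the upper station with the knight.  [the lower station: the mage | the upper station: the dwarf, the goblin, the knight, the paladin, the troll]
10. Keeper goes back to the lower station alone.  [the lower station: the mage | the upper station: the dwarf, the goblin, the knight, the paladin, the troll]
11. Keeper goes to the upper station with the mage.  [the lower station: — | the upper station: the dwarf, the goblin, the knight, the mage, the paladin, the troll]

No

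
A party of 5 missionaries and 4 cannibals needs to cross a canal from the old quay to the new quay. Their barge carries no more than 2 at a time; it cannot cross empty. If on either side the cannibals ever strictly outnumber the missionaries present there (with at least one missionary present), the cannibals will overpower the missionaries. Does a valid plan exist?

Yes

1. 2 cannibals → the new quay.  (the old quay: 5M 2C; the new quay: 0M 2C)
2. 1 cannibal ← the old quay.  (the old quay: 5M 3C; the new quay: 0M 1C)
3. 2 cannibals → the new quay.  (the old quay: 5M 1C; the new quay: 0M 3C)
4. 1 cannibal ← the old quay.  (the old quay: 5M 2C; the new quay: 0M 2C)
5. 2 missionaries → the new quay.  (the old quay: 3M 2C; the new quay: 2M 2C)
6. 1 cannibal ← the old quay.  (the old quay: 3M 3C; the new quay: 2M 1C)
7. 1 missionary and 1 cannibal → the new quay.  (the old quay: 2M 2C; the new quay: 3M 2C)
8. 1 missionary ← the old quay.  (the old quay: 3M 2C; the new quay: 2M 2C)
9. 1 missionary and 1 cannibal → the new quay.  (the old quay: 2M 1C; the new quay: 3M 3C)
10. 1 cannibal ← the old quay.  (the old quay: 2M 2C; the new quay: 3M 2C)
11. 1 missionary and 1 cannibal → the new quay.  (the old quay: 1M 1C; the new quay: 4M 3C)
12. 1 missionary ← the old quay.  (the old quay: 2M 1C; the new quay: 3M 3C)
13. 1 missionary and 1 cannibal → the new quay.  (the old quay: 1M 0C; the new quay: 4M 4C)
14. 1 cannibal ← the old quay.  (the old quay: 1M 1C; the new quay: 4M 3C)
15. 1 missionary and 1 cannibal → the new quay.  (the old quay: 0M 0C; the new quay: 5M 4C)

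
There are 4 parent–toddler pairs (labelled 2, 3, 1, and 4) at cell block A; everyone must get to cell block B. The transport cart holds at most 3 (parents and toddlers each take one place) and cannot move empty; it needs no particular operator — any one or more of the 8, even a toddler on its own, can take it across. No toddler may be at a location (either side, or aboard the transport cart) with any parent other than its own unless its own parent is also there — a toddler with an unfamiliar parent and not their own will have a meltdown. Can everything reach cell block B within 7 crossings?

No

Counting alone: each trip to cell block B takes at most 3 across and each return brings at least 1 back, so after t trips out (and t−1 returns) at most 3t − (t−1) of the 8 are across; that first reaches 8 at t = 4, so at least 7 crossings are needed.
The safety rule pushes this higher. Following every safe sequence of crossings, the most of the 8 that can be at cell block B as the transport cart arrives there on crossing 7 is 7 — never all 8.
So the move cannot be finished within 7 crossings. (The shortest complete plan takes 9:)
1. parent 2 and toddler 2 cross → cell block B.
2. parent 2 crosses ← cell block A.
3. parent 2, parent 3, and toddler 3 cross → cell block B.
4. parent 2 and toddler 2 cross ← cell block A.
5. parent 1, parent 2, and parent 4 cross → cell block B.
6. toddler 3 crosses ← cell block A.
7. toddler 2 and toddler 3 cross → cell block B.
8. toddler 2 crosses ← cell block A.
9. toddler 1, toddler 2, and toddler 4 cross → cell block B.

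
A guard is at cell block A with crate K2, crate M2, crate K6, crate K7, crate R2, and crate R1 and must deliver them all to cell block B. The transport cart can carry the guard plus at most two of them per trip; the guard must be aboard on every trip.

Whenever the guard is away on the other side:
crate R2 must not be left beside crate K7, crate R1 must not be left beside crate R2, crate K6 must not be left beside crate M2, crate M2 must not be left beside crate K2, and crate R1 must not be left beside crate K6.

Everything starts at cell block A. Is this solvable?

Whatever the first load, the items left behind include a forbidden pair without the guard. No opening move is safe, so no plan exists.

No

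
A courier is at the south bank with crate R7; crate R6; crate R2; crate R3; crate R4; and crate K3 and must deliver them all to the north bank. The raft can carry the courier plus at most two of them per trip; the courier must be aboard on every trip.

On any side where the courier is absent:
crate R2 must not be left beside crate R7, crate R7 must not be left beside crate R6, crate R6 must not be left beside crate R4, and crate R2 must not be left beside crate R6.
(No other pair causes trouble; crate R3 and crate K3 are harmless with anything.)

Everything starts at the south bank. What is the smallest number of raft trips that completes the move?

9

Counting alone: the courier can take at most 2 across per trip to the north bank, so moving all 6 needs at least 3 loaded trips out, with a return between consecutive ones — at least 5 crossings.
The safety rule pushes this higher. Following every safe sequence of crossings, the most of the 6 that can be at the north bank as the raft arrives there on crossings 5, 7 is 4, 5 respectively — never all 6.
So no plan with fewer than 9 crossings exists, and this one achieves 9:
1. Courier goes to the north bank with crate R6 and crate R7.  [the south bank: crate K3, crate R2, crate R3, crate R4 | the north bank: crate R6, crate R7]
2. Courier goes back to the south bank with crate R7.  [the south bank: crate K3, crate R2, crate R3, crate R4, crate R7 | the north bank: crate R6]
3. Courier goes to the north bank with crate R3 and crate R7.  [the south bank: crate K3, crate R2, crate R4 | the north bank: crate R3, crate R6, crate R7]
4. Courier goes back to the south bank with crate R7.  [the south bank: crate K3, crate R2, crate R4, crate R7 | the north bank: crate R3, crate R6]
5. Courier goes to the north bank with crate R4 and crate R7.  [the south bank: crate K3, crate R2 | the north bank: crate R3, crate R4, crate R6, crate R7]
6. Courier goes back to the south bank with crate R6.  [the south bank: crate K3, crate R2, crate R6 | the north bank: crate R3, crate R4, crate R7]
7. Courier goes to the north bank with crate K3 and crate R6.  [the south bank: crate R2 | the north bank: crate K3, crate R3, crate R4, crate R6, crate R7]
8. Courier goes back to the south bank with crate R6.  [the south bank: crate R2, crate R6 | the north bank: crate K3, crate R3, crate R4, crate R7]
9. Courier goes to the north bank with crate R2 and crate R6.  [the south bank: — | the north bank: crate K3, crate R2, crate R3, crate R4, crate R6, crate R7]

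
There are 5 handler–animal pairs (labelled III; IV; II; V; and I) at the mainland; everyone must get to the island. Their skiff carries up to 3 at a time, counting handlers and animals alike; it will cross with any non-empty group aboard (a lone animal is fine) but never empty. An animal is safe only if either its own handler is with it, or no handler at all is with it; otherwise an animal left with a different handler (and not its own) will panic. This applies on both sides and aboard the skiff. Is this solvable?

Yes

1. animal III and handler III cross → the island.
2. handler III crosses ← the mainland.
3. animal II, animal IV, and animal V cross → the island.
4. animal III crosses ← the mainland.
5. handler II, handler IV, and handler V cross → the island.
6. animal IV and handler IV cross ← the mainland.
7. handler I, handler III, and handler IV cross → the island.
8. animal II crosses ← the mainland.
9. animal III and animal IV cross → the island.
10. animal III crosses ← the mainland.
11. animal I, animal II, and animal III cross → the island.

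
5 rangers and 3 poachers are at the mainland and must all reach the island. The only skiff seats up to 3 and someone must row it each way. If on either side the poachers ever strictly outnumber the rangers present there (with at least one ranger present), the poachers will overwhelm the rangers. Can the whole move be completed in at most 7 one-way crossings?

Yes

Yes — this plan uses 7 crossings (≤ 7):
1. 2 poachers → the island.  (the mainland: 5R 1P; the island: 0R 2P)
2. 1 poacher ← the mainland.  (the mainland: 5R 2P; the island: 0R 1P)
3. 2 rangers and 1 poacher → the island.  (the mainland: 3R 1P; the island: 2R 2P)
4. 1 poacher ← the mainland.  (the mainland: 3R 2P; the island: 2R 1P)
5. 1 ranger and 2 poachers → the island.  (the mainland: 2R 0P; the island: 3R 3P)
6. 1 poacher ← the mainland.  (the mainland: 2R 1P; the island: 3R 2P)
7. 2 rangers and 1 poacher → the island.  (the mainland: 0R 0P; the island: 5R 3P)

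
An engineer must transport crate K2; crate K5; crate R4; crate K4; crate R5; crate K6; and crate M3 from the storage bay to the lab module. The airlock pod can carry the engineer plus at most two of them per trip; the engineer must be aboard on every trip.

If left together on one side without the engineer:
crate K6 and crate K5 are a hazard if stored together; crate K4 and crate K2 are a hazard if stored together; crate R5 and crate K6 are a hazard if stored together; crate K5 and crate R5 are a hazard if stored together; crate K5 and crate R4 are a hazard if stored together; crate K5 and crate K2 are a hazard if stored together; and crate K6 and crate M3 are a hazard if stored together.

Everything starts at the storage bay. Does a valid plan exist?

Whatever the first load, the items left behind include a forbidden pair without the engineer. No opening move is safe, so no plan exists.

No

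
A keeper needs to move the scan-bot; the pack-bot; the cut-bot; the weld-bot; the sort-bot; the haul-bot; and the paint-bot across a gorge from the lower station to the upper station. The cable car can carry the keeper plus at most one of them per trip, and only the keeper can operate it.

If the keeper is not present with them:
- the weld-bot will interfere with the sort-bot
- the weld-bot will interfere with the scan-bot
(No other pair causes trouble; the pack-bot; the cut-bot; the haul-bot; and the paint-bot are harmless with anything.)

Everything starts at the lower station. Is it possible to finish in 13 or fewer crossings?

No

Counting alone: the keeper can take at most 1 across per trip to the upper station, so moving all 7 needs at least 7 loaded trips out, with a return between consecutive ones — at least 13 crossings.
The safety rule pushes this higher. Following every safe sequence of crossings, the most of the 7 that can be at the upper station as the cable car arrives there on crossing 13 is 6 — never all 7.
So the move cannot be finished within 13 crossings. (The shortest complete plan takes 15:)
1. Keeper goes to the upper station with the weld-bot.
2. Keeper goes back to the lower station alone.
3. Keeper goes to the upper station with the scan-bot.
4. Keeper goes back to the lower station with the weld-bot.
5. Keeper goes to the upper station with the sort-bot.
6. Keeper goes back to the lower station alone.
7. Keeper goes to the upper station with the pack-bot.
8. Keeper goes back to the lower station alone.
9. Keeper goes to the upper station with the cut-bot.
10. Keeper goes back to the lower station alone.
11. Keeper goes to the upper station with the haul-bot.
12. Keeper goes back to the lower station alone.
13. Keeper goes to the upper station with the paint-bot.
14. Keeper goes back to the lower station alone.
15. Keeper goes to the upper station with the weld-bot.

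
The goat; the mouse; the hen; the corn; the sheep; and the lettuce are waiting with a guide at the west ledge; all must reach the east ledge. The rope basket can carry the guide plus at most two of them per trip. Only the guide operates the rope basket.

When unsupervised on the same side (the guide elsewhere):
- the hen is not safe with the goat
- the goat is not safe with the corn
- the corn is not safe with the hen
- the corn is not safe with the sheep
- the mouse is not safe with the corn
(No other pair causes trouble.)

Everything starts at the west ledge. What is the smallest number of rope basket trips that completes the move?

9

Counting alone: the guide can take at most 2 across per trip to the east ledge, so moving all 6 needs at least 3 loaded trips out, with a return between consecutive ones — at least 5 crossings.
The safety rule pushes this higher. Following every safe sequence of crossings, the most of the 6 that can be at the east ledge as the rope basket arrives there on crossings 5, 7 is 4, 5 respectively — never all 6.
So no plan with fewer than 9 crossings exists, and this one achieves 9:
1. Guide goes to the east ledge with the corn and the goat.
2. Guide goes back to the west ledge with the goat.
3. Guide goes to the east ledge with the goat and the mouse.
4. Guide goes back to the west ledge with the corn.
5. Guide goes to the east ledge with the hen and the sheep.
6. Guide goes back to the west ledge with the goat.
7. Guide goes to the east ledge with the goat and the lettuce.
8. Guide goes back to the west ledge with the goat.
9. Guide goes to the east ledge with the corn and the goat.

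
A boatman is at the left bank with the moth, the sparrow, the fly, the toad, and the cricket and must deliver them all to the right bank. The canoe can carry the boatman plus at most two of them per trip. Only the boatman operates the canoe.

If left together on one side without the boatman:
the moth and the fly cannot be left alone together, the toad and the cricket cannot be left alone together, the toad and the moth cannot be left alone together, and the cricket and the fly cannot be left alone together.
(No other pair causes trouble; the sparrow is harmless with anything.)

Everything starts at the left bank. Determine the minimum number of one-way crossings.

5

Counting alone: the boatman can take at most 2 across per trip to the right bank, so moving all 5 needs at least 3 loaded trips out, with a return between consecutive ones — at least 5 crossings.
The plan below uses exactly 5 crossings, so it is optimal:
1. Boatman goes to the right bank with the cricket and the moth.  [the left bank: the fly, the sparrow, the toad | the right bank: the cricket, the moth]
2. Boatman goes back to the left bank alone.  [the left bank: the fly, the sparrow, the toad | the right bank: the cricket, the moth]
3. Boatman goes to the right bank with the sparrow.  [the left bank: the fly, the toad | the right bank: the cricket, the moth, the sparrow]
4. Boatman goes back to the left bank alone.  [the left bank: the fly, the toad | the right bank: the cricket, the moth, the sparrow]
5. Boatman goes to the right bank with the fly and the toad.  [the left bank: — | the right bank: the cricket, the fly, the moth, the sparrow, the toad]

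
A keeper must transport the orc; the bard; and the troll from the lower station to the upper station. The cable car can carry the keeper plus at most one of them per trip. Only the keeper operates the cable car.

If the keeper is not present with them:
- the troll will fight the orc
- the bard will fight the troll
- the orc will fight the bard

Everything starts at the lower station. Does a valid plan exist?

No

Whatever the first load, the items left behind include a forbidden pair without the keeper. No opening move is safe, so no plan exists.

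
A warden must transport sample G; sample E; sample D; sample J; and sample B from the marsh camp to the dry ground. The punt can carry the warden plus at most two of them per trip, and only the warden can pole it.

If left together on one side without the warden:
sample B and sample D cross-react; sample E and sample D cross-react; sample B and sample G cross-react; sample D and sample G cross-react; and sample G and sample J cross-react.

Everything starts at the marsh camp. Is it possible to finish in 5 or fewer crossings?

Counting alone: the warden can take at most 2 across per trip to the dry ground, so moving all 5 needs at least 3 loaded trips out, with a return between consecutive ones — at least 5 crossings.
The safety rule pushes this higher. Following every safe sequence of crossings, the most of the 5 that can be at the dry ground as the punt arrives there on crossing 5 is 4 — never all 5.
So the move cannot be finished within 5 crossings. (The shortest complete plan takes 7:)
1. Warden goes to the dry ground with sample D and sample G.
2. Warden goes back to the marsh camp with sample G.
3. Warden goes to the dry ground with sample E and sample G.
4. Warden goes back to the marsh camp with sample D.
5. Warden goes to the dry ground with sample B and sample J.
6. Warden goes back to the marsh camp with sample G.
7. Warden goes to the dry ground with sample D and sample G.

No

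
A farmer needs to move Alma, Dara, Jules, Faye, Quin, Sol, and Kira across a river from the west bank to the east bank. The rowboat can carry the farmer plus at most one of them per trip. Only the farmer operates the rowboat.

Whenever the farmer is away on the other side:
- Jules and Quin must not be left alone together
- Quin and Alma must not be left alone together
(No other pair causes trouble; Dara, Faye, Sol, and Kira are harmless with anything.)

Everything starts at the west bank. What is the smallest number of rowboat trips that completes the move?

Counting alone: the farmer can take at most 1 across per trip to the east bank, so moving all 7 needs at least 7 loaded trips out, with a return between consecutive ones — at least 13 crossings.
The safety rule pushes this higher. Following every safe sequence of crossings, the most of the 7 that can be at the east bank as the rowboat arrives there on crossing 13 is 6 — never all 7.
So no plan with fewer than 15 crossings exists, and this one achieves 15:
1. Farmer goes to the east bank with Quin.
2. Farmer goes back to the west bank alone.
3. Farmer goes to the east bank with Alma.
4. Farmer goes back to the west bank with Quin.
5. Farmer goes to the east bank with Jules.
6. Farmer goes back to the west bank alone.
7. Farmer goes to the east bank with Dara.
8. Farmer goes back to the west bank alone.
9. Farmer goes to the east bank with Faye.
10. Farmer goes back to the west bank alone.
11. Farmer goes to the east bank with Sol.
12. Farmer goes back to the west bank alone.
13. Farmer goes to the east bank with Kira.
14. Farmer goes back to the west bank alone.
15. Farmer goes to the east bank with Quin.

15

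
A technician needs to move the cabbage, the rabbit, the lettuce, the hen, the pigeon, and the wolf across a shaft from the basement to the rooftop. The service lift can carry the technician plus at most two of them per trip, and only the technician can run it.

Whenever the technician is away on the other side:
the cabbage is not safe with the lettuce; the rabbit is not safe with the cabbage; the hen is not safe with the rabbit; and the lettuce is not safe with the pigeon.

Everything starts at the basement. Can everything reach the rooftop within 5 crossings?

Counting alone: the technician can take at most 2 across per trip to the rooftop, so moving all 6 needs at least 3 loaded trips out, with a return between consecutive ones — at least 5 crossings.
The safety rule pushes this higher. Following every safe sequence of crossings, the most of the 6 that can be at the rooftop as the service lift arrives there on crossing 5 is 5 — never all 6.
So the move cannot be finished within 5 crossings. (The shortest complete plan takes 7:)
1. Technician goes to the rooftop with the lettuce and the rabbit.  [the basement: the cabbage, the hen, the pigeon, the wolf | the rooftop: the lettuce, the rabbit]
2. Technician goes back to the basement alone.  [the basement: the cabbage, the hen, the pigeon, the wolf | the rooftop: the lettuce, the rabbit]
3. Technician goes to the rooftop with the cabbage and the hen.  [the basement: the pigeon, the wolf | the rooftop: the cabbage, the hen, the lettuce, the rabbit]
4. Technician goes back to the basement with the lettuce and the rabbit.  [the basement: the lettuce, the pigeon, the rabbit, the wolf | the rooftop: the cabbage, the hen]
5. Technician goes to the rooftop with the pigeon and the wolf.  [the basement: the lettuce, the rabbit | the rooftop: the cabbage, the hen, the pigeon, the wolf]
6. Technician goes back to the basement alone.  [the basement: the lettuce, the rabbit | the rooftop: the cabbage, the hen, the pigeon, the wolf]
7. Technician goes to the rooftop with the lettuce and the rabbit.  [the basement: — | the rooftop: the cabbage, the hen, the lettuce, the pigeon, the rabbit, the wolf]

No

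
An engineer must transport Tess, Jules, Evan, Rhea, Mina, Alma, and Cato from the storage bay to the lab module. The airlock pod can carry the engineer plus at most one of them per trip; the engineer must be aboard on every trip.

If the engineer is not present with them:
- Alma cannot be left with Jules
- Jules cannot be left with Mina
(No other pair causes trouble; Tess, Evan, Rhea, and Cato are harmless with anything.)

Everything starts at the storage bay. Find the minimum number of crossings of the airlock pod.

15

Counting alone: the engineer can take at most 1 across per trip to the lab module, so moving all 7 needs at least 7 loaded trips out, with a return between consecutive ones — at least 13 crossings.
The safety rule pushes this higher. Following every safe sequence of crossings, the most of the 7 that can be at the lab module as the airlock pod arrives there on crossing 13 is 6 — never all 7.
So no plan with fewer than 15 crossings exists, and this one achieves 15:
1. Engineer goes to the lab module with Jules.
2. Engineer goes back to the storage bay alone.
3. Engineer goes to the lab module with Tess.
4. Engineer goes back to the storage bay alone.
5. Engineer goes to the lab module with Evan.
6. Engineer goes back to the storage bay alone.
7. Engineer goes to the lab module with Rhea.
8. Engineer goes back to the storage bay alone.
9. Engineer goes to the lab module with Mina.
10. Engineer goes back to the storage bay with Jules.
11. Engineer goes to the lab module with Alma.
12. Engineer goes back to the storage bay alone.
13. Engineer goes to the lab module with Cato.
14. Engineer goes back to the storage bay alone.
15. Engineer goes to the lab module with Jules.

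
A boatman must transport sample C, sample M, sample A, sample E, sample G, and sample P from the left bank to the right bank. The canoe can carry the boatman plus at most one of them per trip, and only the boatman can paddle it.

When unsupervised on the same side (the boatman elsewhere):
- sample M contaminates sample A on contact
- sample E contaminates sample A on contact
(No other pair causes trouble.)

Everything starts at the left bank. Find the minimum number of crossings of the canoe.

13

Counting alone: the boatman can take at most 1 across per trip to the right bank, so moving all 6 needs at least 6 loaded trips out, with a return between consecutive ones — at least 11 crossings.
The safety rule pushes this higher. Following every safe sequence of crossings, the most of the 6 that can be at the right bank as the canoe arrives there on crossing 11 is 5 — never all 6.
So no plan with fewer than 13 crossings exists, and this one achieves 13:
1. Boatman goes to the right bank with sample A.  [the left bank: sample C, sample E, sample G, sample M, sample P | the right bank: sample A]
2. Boatman goes back to the left bank alone.  [the left bank: sample C, sample E, sample G, sample M, sample P | the right bank: sample A]
3. Boatman goes to the right bank with sample C.  [the left bank: sample E, sample G, sample M, sample P | the right bank: sample A, sample C]
4. Boatman goes back to the left bank alone.  [the left bank: sample E, sample G, sample M, sample P | the right bank: sample A, sample C]
5. Boatman goes to the right bank with sample M.  [the left bank: sample E, sample G, sample P | the right bank: sample A, sample C, sample M]
6. Boatman goes back to the left bank with sample A.  [the left bank: sample A, sample E, sample G, sample P | the right bank: sample C, sample M]
7. Boatman goes to the right bank with sample E.  [the left bank: sample A, sample G, sample P | the right bank: sample C, sample E, sample M]
8. Boatman goes back to the left bank alone.  [the left bank: sample A, sample G, sample P | the right bank: sample C, sample E, sample M]
9. Boatman goes to the right bank with sample G.  [the left bank: sample A, sample P | the right bank: sample C, sample E, sample G, sample M]
10. Boatman goes back to the left bank alone.  [the left bank: sample A, sample P | the right bank: sample C, sample E, sample G, sample M]
11. Boatman goes to the right bank with sample P.  [the left bank: sample A | the right bank: sample C, sample E, sample G, sample M, sample P]
12. Boatman goes back to the left bank alone.  [the left bank: sample A | the right bank: sample C, sample E, sample G, sample M, sample P]
13. Boatman goes to the right bank with sample A.  [the left bank: — | the right bank: sample A, sample C, sample E, sample G, sample M, sample P]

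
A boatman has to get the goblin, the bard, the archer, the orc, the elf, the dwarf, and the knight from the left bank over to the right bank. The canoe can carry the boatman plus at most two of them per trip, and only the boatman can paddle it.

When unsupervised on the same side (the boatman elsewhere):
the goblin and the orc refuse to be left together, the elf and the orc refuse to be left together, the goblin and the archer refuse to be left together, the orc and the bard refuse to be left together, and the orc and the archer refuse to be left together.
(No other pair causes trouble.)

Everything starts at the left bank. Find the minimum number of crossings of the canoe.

11

Counting alone: the boatman can take at most 2 across per trip to the right bank, so moving all 7 needs at least 4 loaded trips out, with a return between consecutive ones — at least 7 crossings.
The safety rule pushes this higher. Following every safe sequence of crossings, the most of the 7 that can be at the right bank as the canoe arrives there on crossings 7, 9 is 5, 6 respectively — never all 7.
So no plan with fewer than 11 crossings exists, and this one achieves 11:
1. Boatman goes to the right bank with the goblin and the orc.  [the left bank: the archer, the bard, the dwarf, the elf, the knight | the right bank: the goblin, the orc]
2. Boatman goes back to the left bank with the goblin.  [the left bank: the archer, the bard, the dwarf, the elf, the goblin, the knight | the right bank: the orc]
3. Boatman goes to the right bank with the bard and the goblin.  [the left bank: the archer, the dwarf, the elf, the knight | the right bank: the bard, the goblin, the orc]
4. Boatman goes back to the left bank with the orc.  [the left bank: the archer, the dwarf, the elf, the knight, the orc | the right bank: the bard, the goblin]
5. Boatman goes to the right bank with the archer and the elf.  [the left bank: the dwarf, the knight, the orc | the right bank: the archer, the bard, the elf, the goblin]
6. Boatman goes back to the left bank with the goblin.  [the left bank: the dwarf, the goblin, the knight, the orc | the right bank: the archer, the bard, the elf]
7. Boatman goes to the right bank with the dwarf and the goblin.  [the left bank: the knight, the orc | the right bank: the archer, the bard, the dwarf, the elf, the goblin]
8. Boatman goes back to the left bank with the goblin.  [the left bank: the goblin, the knight, the orc | the right bank: the archer, the bard, the dwarf, the elf]
9. Boatman goes to the right bank with the goblin and the knight.  [the left bank: the orc | the right bank: the archer, the bard, the dwarf, the elf, the goblin, the knight]
10. Boatman goes back to the left bank with the goblin.  [the left bank: the goblin, the orc | the right bank: the archer, the bard, the dwarf, the elf, the knight]
11. Boatman goes to the right bank with the goblin and the orc.  [the left bank: — | the right bank: the archer, the bard, the dwarf, the elf, the goblin, the knight, the orc]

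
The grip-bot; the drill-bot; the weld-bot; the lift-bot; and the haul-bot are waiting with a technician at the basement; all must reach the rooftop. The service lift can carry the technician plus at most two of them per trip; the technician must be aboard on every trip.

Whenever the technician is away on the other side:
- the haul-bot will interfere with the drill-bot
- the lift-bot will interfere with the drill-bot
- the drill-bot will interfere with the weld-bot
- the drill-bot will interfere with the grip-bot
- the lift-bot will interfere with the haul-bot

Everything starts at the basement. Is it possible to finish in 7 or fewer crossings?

Yes

Yes — this plan uses 7 crossings (≤ 7):
1. Technician goes to the rooftop with the drill-bot and the lift-bot.  [the basement: the grip-bot, the haul-bot, the weld-bot | the rooftop: the drill-bot, the lift-bot]
2. Technician goes back to the basement with the drill-bot.  [the basement: the drill-bot, the grip-bot, the haul-bot, the weld-bot | the rooftop: the lift-bot]
3. Technician goes to the rooftop with the drill-bot and the grip-bot.  [the basement: the haul-bot, the weld-bot | the rooftop: the drill-bot, the grip-bot, the lift-bot]
4. Technician goes back to the basement with the drill-bot.  [the basement: the drill-bot, the haul-bot, the weld-bot | the rooftop: the grip-bot, the lift-bot]
5. Technician goes to the rooftop with the drill-bot and the weld-bot.  [the basement: the haul-bot | the rooftop: the drill-bot, the grip-bot, the lift-bot, the weld-bot]
6. Technician goes back to the basement with the drill-bot.  [the basement: the drill-bot, the haul-bot | the rooftop: the grip-bot, the lift-bot, the weld-bot]
7. Technician goes to the rooftop with the drill-bot and the haul-bot.  [the basement: — | the rooftop: the drill-bot, the grip-bot, the haul-bot, the lift-bot, the weld-bot]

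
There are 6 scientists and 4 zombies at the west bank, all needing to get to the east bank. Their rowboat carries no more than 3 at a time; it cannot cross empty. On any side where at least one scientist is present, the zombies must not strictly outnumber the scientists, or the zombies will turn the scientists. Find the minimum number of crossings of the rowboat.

Counting alone: each trip to the east bank takes at most 3 across and each return brings at least 1 back, so after t trips out (and t−1 returns) at most 3t − (t−1) of the 10 are across; that first reaches 10 at t = 5, so at least 9 crossings are needed.
The plan below uses exactly 9 crossings, so it is optimal:
1. 2 zombies → the east bank.  (the west bank: 6S 2Z; the east bank: 0S 2Z)
2. 1 zombie ← the west bank.  (the west bank: 6S 3Z; the east bank: 0S 1Z)
3. 3 zombies → the east bank.  (the west bank: 6S 0Z; the east bank: 0S 4Z)
4. 1 zombie ← the west bank.  (the west bank: 6S 1Z; the east bank: 0S 3Z)
5. 3 scientists → the east bank.  (the west bank: 3S 1Z; the east bank: 3S 3Z)
6. 1 zombie ← the west bank.  (the west bank: 3S 2Z; the east bank: 3S 2Z)
7. 1 scientist and 2 zombies → the east bank.  (the west bank: 2S 0Z; the east bank: 4S 4Z)
8. 1 zombie ← the west bank.  (the west bank: 2S 1Z; the east bank: 4S 3Z)
9. 2 scientists and 1 zombie → the east bank.  (the west bank: 0S 0Z; the east bank: 6S 4Z)

9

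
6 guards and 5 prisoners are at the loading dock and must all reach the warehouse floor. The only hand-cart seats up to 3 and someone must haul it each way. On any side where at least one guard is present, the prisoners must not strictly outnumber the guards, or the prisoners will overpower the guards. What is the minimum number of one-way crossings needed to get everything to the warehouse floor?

9

Counting alone: each trip to the warehouse floor takes at most 3 across and each return brings at least 1 back, so after t trips out (and t−1 returns) at most 3t − (t−1) of the 11 are across; that first reaches 11 at t = 5, so at least 9 crossings are needed.
The plan below uses exactly 9 crossings, so it is optimal:
1. 3 prisoners → the warehouse floor.  (the loading dock: 6G 2P; the warehouse floor: 0G 3P)
2. 1 prisoner ← the loading dock.  (the loading dock: 6G 3P; the warehouse floor: 0G 2P)
3. 3 guards → the warehouse floor.  (the loading dock: 3G 3P; the warehouse floor: 3G 2P)
4. 1 guard ← the loading dock.  (the loading dock: 4G 3P; the warehouse floor: 2G 2P)
5. 2 guards and 1 prisoner → the warehouse floor.  (the loading dock: 2G 2P; the warehouse floor: 4G 3P)
6. 1 guard ← the loading dock.  (the loading dock: 3G 2P; the warehouse floor: 3G 3P)
7. 2 guards and 1 prisoner → the warehouse floor.  (the loading dock: 1G 1P; the warehouse floor: 5G 4P)
8. 1 guard ← the loading dock.  (the loading dock: 2G 1P; the warehouse floor: 4G 4P)
9. 2 guards and 1 prisoner → the warehouse floor.  (the loading dock: 0G 0P; the warehouse floor: 6G 5P)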